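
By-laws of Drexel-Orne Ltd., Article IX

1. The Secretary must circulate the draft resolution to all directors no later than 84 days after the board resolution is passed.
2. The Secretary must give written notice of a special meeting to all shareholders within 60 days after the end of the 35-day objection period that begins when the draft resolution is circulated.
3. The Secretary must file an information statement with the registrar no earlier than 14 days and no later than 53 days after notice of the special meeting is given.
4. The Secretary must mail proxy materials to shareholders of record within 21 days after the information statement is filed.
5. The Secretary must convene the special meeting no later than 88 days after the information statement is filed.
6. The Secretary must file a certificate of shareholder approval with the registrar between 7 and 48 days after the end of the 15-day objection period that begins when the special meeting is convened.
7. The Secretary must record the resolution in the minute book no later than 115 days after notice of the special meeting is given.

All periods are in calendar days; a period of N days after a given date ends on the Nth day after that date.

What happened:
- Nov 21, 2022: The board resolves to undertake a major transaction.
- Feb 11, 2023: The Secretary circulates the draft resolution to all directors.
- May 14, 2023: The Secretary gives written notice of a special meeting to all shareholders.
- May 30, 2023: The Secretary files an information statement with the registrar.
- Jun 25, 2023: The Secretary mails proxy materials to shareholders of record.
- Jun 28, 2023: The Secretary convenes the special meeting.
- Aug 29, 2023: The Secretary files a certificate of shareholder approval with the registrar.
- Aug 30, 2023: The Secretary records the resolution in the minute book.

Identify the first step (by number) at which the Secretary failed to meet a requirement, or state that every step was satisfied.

Step 4

Step 1: 84 days after Nov 21, 2022 (when the board resolution is passed) is Feb 13, 2023; done Feb 11, 2023 — timely.
Step 2: 60 days after Mar 18, 2023 (end of the 35-day objection period, which began when the draft resolution is circulated on Feb 11, 2023) is May 17, 2023; done May 14, 2023 — timely.
Step 3: the window is 14–53 days after May 14, 2023 (when notice of the special meeting is given), so May 28, 2023 through Jul 6, 2023; done May 30, 2023, which is between those dates.
Step 4: 21 days after May 30, 2023 (when the information statement is filed) is Jun 20, 2023; Jun 25, 2023 misses that deadline by 5 days.
The analysis stops there.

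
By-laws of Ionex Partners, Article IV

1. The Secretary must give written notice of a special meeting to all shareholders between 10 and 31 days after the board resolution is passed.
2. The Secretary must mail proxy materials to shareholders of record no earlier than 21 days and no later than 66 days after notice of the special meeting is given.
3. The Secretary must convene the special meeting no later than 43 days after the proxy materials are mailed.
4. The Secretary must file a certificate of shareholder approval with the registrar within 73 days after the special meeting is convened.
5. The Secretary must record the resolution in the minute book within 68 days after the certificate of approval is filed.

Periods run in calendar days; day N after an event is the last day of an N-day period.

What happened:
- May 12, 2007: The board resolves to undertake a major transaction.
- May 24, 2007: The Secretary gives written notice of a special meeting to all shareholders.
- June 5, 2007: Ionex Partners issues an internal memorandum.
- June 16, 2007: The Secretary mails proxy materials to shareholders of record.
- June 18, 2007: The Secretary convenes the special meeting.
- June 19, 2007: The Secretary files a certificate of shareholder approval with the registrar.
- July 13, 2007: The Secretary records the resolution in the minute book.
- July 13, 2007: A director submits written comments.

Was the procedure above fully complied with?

Yes

(1) the permitted window runs from May 12, 2007 + 10 = May 22, 2007 to May 12, 2007 + 31 = June 12, 2007; May 24, 2007 falls inside that range.
(2) the permitted window runs from May 24, 2007 + 21 = June 14, 2007 to May 24, 2007 + 66 = July 29, 2007; done June 16, 2007, which is between those dates.
(3) due by June 16, 2007 + 43 days = July 29, 2007; June 18, 2007 is within that limit.
(4) due by June 18, 2007 + 73 days = August 30, 2007; June 19, 2007 is within that limit.
(5) due by June 19, 2007 + 68 days = August 26, 2007; completed July 13, 2007, before the deadline.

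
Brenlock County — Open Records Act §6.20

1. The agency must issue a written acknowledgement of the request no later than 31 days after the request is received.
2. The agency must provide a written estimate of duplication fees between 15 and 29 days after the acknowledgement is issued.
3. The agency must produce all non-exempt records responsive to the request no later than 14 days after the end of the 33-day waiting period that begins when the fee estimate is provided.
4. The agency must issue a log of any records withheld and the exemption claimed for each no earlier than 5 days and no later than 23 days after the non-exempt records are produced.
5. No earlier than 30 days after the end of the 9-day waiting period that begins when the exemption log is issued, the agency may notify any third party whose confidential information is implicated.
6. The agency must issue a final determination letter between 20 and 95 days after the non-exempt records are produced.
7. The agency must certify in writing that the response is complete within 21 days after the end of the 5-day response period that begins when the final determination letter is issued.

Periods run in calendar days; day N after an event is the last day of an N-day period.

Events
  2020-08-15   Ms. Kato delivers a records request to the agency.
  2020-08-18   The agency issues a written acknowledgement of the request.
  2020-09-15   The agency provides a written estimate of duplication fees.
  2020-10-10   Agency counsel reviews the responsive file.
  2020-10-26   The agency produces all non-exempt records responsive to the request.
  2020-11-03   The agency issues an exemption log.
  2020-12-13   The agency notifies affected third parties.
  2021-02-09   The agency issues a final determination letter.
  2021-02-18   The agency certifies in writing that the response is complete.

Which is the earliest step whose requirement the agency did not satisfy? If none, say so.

(1) due by 2020-08-15 + 31 days = 2020-09-15; completed 2020-08-18, before the deadline.
(2) the permitted window runs from 2020-08-18 + 15 = 2020-09-02 to 2020-08-18 + 29 = 2020-09-16; done 2020-09-15, which is between those dates.
(3) due by 2020-10-18 + 14 days = 2020-11-01; 2020-10-26 is within that limit.
(4) the permitted window runs from 2020-10-26 + 5 = 2020-10-31 to 2020-10-26 + 23 = 2020-11-18; done 2020-11-03 — within the window.
(5) permitted from 2020-11-12 + 30 days = 2020-12-12 onward; 2020-12-13 is on or after that date.
(6) the permitted window runs from 2020-10-26 + 20 = 2020-11-15 to 2020-10-26 + 95 = 2021-01-29; done 2021-02-09 — 11 days after the window closed.

Step 6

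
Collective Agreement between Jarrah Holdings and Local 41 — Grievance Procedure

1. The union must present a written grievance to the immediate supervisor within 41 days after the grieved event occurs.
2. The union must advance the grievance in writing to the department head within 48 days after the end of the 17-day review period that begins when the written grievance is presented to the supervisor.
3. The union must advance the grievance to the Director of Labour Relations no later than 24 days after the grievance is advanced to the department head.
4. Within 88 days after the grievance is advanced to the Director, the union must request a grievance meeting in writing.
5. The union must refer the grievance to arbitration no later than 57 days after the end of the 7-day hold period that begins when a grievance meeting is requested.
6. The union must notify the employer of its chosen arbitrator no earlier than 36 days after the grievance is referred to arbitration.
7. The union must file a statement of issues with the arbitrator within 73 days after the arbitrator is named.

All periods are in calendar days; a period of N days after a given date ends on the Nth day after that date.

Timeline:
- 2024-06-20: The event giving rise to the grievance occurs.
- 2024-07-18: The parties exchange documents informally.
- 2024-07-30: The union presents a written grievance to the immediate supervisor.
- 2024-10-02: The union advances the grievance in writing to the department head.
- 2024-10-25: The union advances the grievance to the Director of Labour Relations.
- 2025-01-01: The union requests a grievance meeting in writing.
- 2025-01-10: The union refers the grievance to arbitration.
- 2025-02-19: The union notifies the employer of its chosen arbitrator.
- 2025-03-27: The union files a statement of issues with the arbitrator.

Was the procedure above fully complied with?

Yes

Step 1: 41 days after 2024-06-20 (when the grieved event occurs) is 2024-07-31; 2024-07-30 is within that limit.
Step 2: 48 days after 2024-08-16 (end of the 17-day review period, which began when the written grievance is presented to the supervisor on 2024-07-30) is 2024-10-03; completed 2024-10-02, before the deadline.
Step 3: 24 days after 2024-10-02 (when the grievance is advanced to the department head) is 2024-10-26; 2024-10-25 is within that limit.
Step 4: 88 days after 2024-10-25 (when the grievance is advanced to the Director) is 2025-01-21; 2025-01-01 is within that limit.
Step 5: 57 days after 2025-01-08 (end of the 7-day hold period, which began when a grievance meeting is requested on 2025-01-01) is 2025-03-06; 2025-01-10 is within that limit.
Step 6: the earliest permitted date is 36 days after 2025-01-10 (when the grievance is referred to arbitration), i.e. 2025-02-15; done 2025-02-19 — permitted.
Step 7: 73 days after 2025-02-19 (when the arbitrator is named) is 2025-05-03; 2025-03-27 is within that limit.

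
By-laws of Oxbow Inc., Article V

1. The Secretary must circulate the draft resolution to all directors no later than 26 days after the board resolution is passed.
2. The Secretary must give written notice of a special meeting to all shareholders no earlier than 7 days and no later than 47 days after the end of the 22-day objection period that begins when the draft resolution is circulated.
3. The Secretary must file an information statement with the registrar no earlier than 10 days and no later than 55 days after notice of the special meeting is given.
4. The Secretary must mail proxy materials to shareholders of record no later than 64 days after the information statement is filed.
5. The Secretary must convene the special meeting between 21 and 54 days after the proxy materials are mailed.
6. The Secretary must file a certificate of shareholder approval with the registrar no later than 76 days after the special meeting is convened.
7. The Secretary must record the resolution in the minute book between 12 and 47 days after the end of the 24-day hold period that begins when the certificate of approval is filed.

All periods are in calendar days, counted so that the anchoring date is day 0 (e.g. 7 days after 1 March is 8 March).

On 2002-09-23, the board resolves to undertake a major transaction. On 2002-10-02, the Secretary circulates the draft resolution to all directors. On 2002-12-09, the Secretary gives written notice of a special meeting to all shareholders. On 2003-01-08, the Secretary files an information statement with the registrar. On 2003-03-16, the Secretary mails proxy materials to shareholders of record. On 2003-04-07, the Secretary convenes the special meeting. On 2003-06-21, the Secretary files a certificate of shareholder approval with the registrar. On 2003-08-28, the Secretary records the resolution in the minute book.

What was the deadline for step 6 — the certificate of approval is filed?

2003-06-22

Step 6 runs from 2003-04-07, when the special meeting is convened. 76 days after 2003-04-07 is 2003-06-22.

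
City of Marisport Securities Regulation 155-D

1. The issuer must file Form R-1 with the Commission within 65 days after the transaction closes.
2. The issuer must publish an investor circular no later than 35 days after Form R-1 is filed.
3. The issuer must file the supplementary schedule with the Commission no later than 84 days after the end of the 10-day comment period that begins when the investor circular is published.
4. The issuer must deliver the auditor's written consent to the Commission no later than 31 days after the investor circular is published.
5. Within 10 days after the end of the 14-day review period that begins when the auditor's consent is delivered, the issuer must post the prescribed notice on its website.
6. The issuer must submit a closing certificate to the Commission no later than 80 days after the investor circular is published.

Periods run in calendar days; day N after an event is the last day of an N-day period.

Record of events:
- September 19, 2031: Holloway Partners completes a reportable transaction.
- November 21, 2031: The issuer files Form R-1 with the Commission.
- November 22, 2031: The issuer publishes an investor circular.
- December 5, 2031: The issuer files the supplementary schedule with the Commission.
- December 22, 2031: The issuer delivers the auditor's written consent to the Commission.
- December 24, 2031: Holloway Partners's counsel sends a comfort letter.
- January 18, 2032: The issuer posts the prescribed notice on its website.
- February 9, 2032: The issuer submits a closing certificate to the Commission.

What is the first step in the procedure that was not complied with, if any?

Step 1 — counting 65 days from September 19, 2031 (when the transaction closes) gives a deadline of November 23, 2031; November 21, 2031 is within that limit.
Step 2 — counting 35 days from November 21, 2031 (when Form R-1 is filed) gives a deadline of December 26, 2031; November 22, 2031 is within that limit.
Step 3 — counting 84 days from December 2, 2031 (end of the 10-day comment period, which began when the investor circular is published on November 22, 2031) gives a deadline of February 24, 2032; completed December 5, 2031, before the deadline.
Step 4 — counting 31 days from November 22, 2031 (when the investor circular is published) gives a deadline of December 23, 2031; done December 22, 2031 — timely.
Step 5 — counting 10 days from January 5, 2032 (end of the 14-day review period, which began when the auditor's consent is delivered on December 22, 2031) gives a deadline of January 15, 2032; January 18, 2032 misses that deadline by 3 days.
Later steps need not be reached.

Step 5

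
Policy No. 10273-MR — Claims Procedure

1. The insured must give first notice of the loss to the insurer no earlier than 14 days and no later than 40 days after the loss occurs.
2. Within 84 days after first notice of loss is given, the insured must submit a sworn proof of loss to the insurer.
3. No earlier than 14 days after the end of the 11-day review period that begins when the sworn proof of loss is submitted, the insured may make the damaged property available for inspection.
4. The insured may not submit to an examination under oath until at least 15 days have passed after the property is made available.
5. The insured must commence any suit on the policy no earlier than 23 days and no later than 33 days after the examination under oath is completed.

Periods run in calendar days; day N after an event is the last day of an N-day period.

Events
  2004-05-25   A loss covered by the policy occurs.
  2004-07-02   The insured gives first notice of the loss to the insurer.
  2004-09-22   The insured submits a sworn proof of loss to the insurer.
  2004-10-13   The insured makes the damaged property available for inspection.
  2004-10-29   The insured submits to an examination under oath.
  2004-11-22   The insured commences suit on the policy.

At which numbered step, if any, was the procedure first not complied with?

Step 3

(1) the permitted window runs from 2004-05-25 + 14 = 2004-06-08 to 2004-05-25 + 40 = 2004-07-04; 2004-07-02 falls inside that range.
(2) due by 2004-07-02 + 84 days = 2004-09-24; 2004-09-22 is within that limit.
(3) permitted from 2004-10-03 + 14 days = 2004-10-17 onward; acted on 2004-10-13, 4 days prematurely.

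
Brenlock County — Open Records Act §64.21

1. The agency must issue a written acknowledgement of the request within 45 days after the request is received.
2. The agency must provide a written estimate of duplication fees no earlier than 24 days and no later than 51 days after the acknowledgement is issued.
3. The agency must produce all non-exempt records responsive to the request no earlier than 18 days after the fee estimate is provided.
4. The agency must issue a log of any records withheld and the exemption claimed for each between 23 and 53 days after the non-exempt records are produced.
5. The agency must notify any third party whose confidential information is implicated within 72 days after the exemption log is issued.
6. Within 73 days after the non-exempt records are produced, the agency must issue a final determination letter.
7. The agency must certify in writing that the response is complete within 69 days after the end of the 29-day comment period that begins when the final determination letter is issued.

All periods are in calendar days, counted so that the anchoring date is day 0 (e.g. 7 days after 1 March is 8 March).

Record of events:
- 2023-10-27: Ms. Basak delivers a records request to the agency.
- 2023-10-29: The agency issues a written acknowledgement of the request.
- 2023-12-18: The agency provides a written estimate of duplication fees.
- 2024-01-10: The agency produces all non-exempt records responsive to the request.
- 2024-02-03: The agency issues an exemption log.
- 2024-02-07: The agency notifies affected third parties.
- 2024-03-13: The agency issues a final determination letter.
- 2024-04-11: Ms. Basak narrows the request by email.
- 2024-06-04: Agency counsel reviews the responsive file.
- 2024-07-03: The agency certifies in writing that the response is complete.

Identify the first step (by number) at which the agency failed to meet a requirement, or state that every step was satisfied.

Step 1: 45 days after 2023-10-27 (when the request is received) is 2023-12-11; completed 2023-10-29, before the deadline.
Step 2: the window is 24–51 days after 2023-10-29 (when the acknowledgement is issued), so 2023-11-22 through 2023-12-19; 2023-12-18 falls inside that range.
Step 3: the earliest permitted date is 18 days after 2023-12-18 (when the fee estimate is provided), i.e. 2024-01-05; 2024-01-10 is on or after that date.
Step 4: the window is 23–53 days after 2024-01-10 (when the non-exempt records are produced), so 2024-02-02 through 2024-03-03; 2024-02-03 falls inside that range.
Step 5: 72 days after 2024-02-03 (when the exemption log is issued) is 2024-04-15; 2024-02-07 is within that limit.
Step 6: 73 days after 2024-01-10 (when the non-exempt records are produced) is 2024-03-23; 2024-03-13 is within that limit.
Step 7: 69 days after 2024-04-11 (end of the 29-day comment period, which began when the final determination letter is issued on 2024-03-13) is 2024-06-19; done 2024-07-03 — 14 days late.

Step 7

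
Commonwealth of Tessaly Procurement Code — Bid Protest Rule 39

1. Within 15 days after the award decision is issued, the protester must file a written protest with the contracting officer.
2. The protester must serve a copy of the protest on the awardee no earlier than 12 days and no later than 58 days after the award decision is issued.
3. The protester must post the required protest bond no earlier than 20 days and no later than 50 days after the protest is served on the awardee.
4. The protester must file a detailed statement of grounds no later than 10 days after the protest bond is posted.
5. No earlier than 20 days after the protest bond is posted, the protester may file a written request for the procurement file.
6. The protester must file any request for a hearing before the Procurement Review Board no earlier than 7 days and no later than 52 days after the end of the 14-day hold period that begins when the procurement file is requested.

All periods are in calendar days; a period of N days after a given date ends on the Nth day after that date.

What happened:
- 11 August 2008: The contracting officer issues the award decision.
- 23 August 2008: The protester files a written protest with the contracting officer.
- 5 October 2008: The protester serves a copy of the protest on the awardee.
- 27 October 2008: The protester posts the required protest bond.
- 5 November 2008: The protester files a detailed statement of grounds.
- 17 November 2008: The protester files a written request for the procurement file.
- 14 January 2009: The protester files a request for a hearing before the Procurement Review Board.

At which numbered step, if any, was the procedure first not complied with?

None — every step was satisfied

Step 1: 15 days after 11 August 2008 (when the award decision is issued) is 26 August 2008; 23 August 2008 is within that limit.
Step 2: the window is 12–58 days after 11 August 2008 (when the award decision is issued), so 23 August 2008 through 8 October 2008; done 5 October 2008, which is between those dates.
Step 3: the window is 20–50 days after 5 October 2008 (when the protest is served on the awardee), so 25 October 2008 through 24 November 2008; 27 October 2008 falls inside that range.
Step 4: 10 days after 27 October 2008 (when the protest bond is posted) is 6 November 2008; done 5 November 2008 — timely.
Step 5: the earliest permitted date is 20 days after 27 October 2008 (when the protest bond is posted), i.e. 16 November 2008; 17 November 2008 is on or after that date.
Step 6: the window is 7–52 days after 1 December 2008 (end of the 14-day hold period, which began when the procurement file is requested on 17 November 2008), so 8 December 2008 through 22 January 2009; done 14 January 2009, which is between those dates.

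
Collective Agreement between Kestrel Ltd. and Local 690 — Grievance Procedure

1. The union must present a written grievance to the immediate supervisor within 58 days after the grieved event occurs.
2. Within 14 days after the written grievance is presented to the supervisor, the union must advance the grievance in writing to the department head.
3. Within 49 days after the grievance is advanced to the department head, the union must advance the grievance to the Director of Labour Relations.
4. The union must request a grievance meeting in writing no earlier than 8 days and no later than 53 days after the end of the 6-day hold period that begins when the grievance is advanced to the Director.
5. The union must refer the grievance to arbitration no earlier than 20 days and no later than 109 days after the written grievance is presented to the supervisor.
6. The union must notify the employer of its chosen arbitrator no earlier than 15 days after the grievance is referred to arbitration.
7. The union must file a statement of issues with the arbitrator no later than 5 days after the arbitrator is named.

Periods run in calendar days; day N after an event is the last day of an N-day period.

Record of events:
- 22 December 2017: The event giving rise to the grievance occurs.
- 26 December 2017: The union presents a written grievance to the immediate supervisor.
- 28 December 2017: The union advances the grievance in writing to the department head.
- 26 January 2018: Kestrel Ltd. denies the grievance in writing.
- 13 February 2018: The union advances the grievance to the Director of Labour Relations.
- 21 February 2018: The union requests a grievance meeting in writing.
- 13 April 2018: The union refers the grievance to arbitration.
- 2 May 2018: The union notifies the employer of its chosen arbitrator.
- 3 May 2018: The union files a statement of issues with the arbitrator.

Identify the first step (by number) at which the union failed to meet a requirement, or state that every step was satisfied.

Step 1 — counting 58 days from 22 December 2017 (when the grieved event occurs) gives a deadline of 18 February 2018; completed 26 December 2017, before the deadline.
Step 2 — counting 14 days from 26 December 2017 (when the written grievance is presented to the supervisor) gives a deadline of 9 January 2018; done 28 December 2017 — timely.
Step 3 — counting 49 days from 28 December 2017 (when the grievance is advanced to the department head) gives a deadline of 15 February 2018; done 13 February 2018 — timely.
Step 4 — 8 and 53 days from 19 February 2018 (end of the 6-day hold period, which began when the grievance is advanced to the Director on 13 February 2018) are 27 February 2018 and 13 April 2018 respectively; 21 February 2018 is 6 days too early.
The analysis stops there.

Step 4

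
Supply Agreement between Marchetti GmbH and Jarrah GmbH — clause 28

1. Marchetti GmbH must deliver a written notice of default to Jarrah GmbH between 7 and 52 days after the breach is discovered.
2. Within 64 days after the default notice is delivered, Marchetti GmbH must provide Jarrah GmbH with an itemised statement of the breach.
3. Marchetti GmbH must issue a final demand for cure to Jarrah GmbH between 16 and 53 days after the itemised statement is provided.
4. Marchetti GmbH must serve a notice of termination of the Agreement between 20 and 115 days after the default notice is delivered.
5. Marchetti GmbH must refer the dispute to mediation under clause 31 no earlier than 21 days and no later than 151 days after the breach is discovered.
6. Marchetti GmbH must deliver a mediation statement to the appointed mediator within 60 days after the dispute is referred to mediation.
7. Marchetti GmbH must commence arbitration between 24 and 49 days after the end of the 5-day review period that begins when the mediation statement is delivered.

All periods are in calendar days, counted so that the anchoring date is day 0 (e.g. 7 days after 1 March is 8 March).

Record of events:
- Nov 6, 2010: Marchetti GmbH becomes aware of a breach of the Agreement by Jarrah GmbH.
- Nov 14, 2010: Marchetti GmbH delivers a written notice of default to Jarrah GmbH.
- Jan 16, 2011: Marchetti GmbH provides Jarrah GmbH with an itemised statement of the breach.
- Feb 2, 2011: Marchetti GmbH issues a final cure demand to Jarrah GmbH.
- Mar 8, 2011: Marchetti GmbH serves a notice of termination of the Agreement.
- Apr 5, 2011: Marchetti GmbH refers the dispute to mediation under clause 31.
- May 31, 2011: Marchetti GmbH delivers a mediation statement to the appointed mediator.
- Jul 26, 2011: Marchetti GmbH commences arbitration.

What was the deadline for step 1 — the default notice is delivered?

Step 1 runs from Nov 6, 2010, when the breach is discovered. The window is 7–52 days after Nov 6, 2010; it closes on Dec 28, 2010.

Dec 28, 2010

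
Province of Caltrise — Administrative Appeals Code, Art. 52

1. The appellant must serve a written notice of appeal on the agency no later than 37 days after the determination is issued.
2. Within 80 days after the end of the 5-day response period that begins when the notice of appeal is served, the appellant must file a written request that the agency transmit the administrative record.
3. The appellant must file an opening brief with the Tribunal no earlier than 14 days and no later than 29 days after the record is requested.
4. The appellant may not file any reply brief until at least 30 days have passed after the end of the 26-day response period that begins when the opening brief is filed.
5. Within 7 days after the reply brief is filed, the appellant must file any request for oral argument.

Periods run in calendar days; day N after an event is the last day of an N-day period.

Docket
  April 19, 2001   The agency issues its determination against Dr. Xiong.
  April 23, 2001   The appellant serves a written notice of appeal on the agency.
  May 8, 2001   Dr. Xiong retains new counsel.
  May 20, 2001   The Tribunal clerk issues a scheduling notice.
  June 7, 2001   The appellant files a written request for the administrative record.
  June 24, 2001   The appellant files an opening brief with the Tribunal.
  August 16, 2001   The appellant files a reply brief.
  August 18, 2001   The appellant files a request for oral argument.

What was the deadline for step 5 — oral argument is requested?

August 23, 2001

Step 5 runs from August 16, 2001, when the reply brief is filed. 7 days after August 16, 2001 is August 23, 2001.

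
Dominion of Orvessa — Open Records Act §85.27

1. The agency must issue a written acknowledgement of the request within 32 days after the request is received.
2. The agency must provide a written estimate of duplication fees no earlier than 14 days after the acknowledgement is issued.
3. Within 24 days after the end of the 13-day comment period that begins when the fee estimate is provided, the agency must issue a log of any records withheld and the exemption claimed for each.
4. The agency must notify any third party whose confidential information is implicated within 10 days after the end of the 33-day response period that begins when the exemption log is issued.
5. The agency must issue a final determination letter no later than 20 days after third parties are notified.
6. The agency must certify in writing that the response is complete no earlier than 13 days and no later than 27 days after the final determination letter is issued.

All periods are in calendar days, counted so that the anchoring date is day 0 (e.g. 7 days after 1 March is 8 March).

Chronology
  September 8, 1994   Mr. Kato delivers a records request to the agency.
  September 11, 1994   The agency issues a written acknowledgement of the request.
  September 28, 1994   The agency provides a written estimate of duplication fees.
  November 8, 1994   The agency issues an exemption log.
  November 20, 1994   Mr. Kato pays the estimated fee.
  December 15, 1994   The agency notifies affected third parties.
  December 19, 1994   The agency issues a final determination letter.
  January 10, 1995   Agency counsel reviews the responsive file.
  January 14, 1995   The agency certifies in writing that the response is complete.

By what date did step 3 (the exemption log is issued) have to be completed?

November 4, 1994

The fee estimate is provided on September 28, 1994; the 13-day comment period therefore ends October 11, 1994, and step 3 runs from that date. 24 days after October 11, 1994 is November 4, 1994.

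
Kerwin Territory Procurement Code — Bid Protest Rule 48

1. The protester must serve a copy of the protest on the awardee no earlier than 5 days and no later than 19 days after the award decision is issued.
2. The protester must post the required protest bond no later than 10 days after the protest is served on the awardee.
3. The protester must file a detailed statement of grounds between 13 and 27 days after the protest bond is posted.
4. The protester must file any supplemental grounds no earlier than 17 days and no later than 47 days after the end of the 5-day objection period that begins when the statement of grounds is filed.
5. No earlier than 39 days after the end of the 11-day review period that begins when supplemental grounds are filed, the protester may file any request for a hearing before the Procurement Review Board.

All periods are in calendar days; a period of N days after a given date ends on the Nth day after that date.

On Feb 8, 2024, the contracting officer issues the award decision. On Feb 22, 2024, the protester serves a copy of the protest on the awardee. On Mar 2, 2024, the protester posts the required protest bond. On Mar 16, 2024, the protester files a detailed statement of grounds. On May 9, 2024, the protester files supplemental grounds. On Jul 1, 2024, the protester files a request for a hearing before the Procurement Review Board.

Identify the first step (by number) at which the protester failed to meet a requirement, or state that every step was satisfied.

Step 1 — 5 and 19 days from Feb 8, 2024 (when the award decision is issued) are Feb 13, 2024 and Feb 27, 2024 respectively; Feb 22, 2024 falls inside that range.
Step 2 — counting 10 days from Feb 22, 2024 (when the protest is served on the awardee) gives a deadline of Mar 3, 2024; completed Mar 2, 2024, before the deadline.
Step 3 — 13 and 27 days from Mar 2, 2024 (when the protest bond is posted) are Mar 15, 2024 and Mar 29, 2024 respectively; Mar 16, 2024 falls inside that range.
Step 4 — 17 and 47 days from Mar 21, 2024 (end of the 5-day objection period, which began when the statement of grounds is filed on Mar 16, 2024) are Apr 7, 2024 and May 7, 2024 respectively; May 9, 2024 is 2 days past the end of the window.

Step 4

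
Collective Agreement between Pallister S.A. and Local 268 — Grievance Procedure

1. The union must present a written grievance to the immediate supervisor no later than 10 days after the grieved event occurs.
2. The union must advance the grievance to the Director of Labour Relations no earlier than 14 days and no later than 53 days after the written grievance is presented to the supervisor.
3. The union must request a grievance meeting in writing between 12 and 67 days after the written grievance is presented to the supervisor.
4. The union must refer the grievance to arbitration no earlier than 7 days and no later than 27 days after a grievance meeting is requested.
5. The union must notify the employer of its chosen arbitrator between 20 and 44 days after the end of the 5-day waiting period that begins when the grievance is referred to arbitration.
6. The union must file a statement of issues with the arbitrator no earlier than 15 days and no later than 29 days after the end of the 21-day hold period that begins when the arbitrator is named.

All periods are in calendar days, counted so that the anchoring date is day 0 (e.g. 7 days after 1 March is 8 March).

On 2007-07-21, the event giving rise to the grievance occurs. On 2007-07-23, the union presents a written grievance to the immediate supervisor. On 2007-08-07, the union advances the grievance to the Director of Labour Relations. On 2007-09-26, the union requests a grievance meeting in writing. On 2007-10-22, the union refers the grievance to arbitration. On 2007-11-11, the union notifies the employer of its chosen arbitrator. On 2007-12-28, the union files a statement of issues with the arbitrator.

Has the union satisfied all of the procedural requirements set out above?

Step 1 — counting 10 days from 2007-07-21 (when the grieved event occurs) gives a deadline of 2007-07-31; completed 2007-07-23, before the deadline.
Step 2 — 14 and 53 days from 2007-07-23 (when the written grievance is presented to the supervisor) are 2007-08-06 and 2007-09-14 respectively; done 2007-08-07 — within the window.
Step 3 — 12 and 67 days from 2007-07-23 (when the written grievance is presented to the supervisor) are 2007-08-04 and 2007-09-28 respectively; done 2007-09-26, which is between those dates.
Step 4 — 7 and 27 days from 2007-09-26 (when a grievance meeting is requested) are 2007-10-03 and 2007-10-23 respectively; done 2007-10-22, which is between those dates.
Step 5 — 20 and 44 days from 2007-10-27 (end of the 5-day waiting period, which began when the grievance is referred to arbitration on 2007-10-22) are 2007-11-16 and 2007-12-10 respectively; 2007-11-11 is 5 days too early.

No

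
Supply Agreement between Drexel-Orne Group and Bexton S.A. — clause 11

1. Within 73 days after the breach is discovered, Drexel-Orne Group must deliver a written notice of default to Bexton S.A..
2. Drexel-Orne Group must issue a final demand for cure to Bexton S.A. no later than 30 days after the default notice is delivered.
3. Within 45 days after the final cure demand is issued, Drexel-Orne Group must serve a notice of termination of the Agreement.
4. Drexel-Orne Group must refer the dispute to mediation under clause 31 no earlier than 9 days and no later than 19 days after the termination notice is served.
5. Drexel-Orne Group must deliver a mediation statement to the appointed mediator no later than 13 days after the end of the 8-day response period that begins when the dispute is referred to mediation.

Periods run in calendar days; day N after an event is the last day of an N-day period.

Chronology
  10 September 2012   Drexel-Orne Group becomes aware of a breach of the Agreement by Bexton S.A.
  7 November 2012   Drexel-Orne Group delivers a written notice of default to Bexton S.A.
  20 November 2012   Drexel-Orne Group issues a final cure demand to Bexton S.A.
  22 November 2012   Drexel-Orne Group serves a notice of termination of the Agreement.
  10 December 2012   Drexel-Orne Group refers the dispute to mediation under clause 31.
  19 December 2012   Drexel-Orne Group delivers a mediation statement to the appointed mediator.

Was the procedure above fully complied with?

Step 1 — counting 73 days from 10 September 2012 (when the breach is discovered) gives a deadline of 22 November 2012; 7 November 2012 is within that limit.
Step 2 — counting 30 days from 7 November 2012 (when the default notice is delivered) gives a deadline of 7 December 2012; 20 November 2012 is within that limit.
Step 3 — counting 45 days from 20 November 2012 (when the final cure demand is issued) gives a deadline of 4 January 2013; 22 November 2012 is within that limit.
Step 4 — 9 and 19 days from 22 November 2012 (when the termination notice is served) are 1 December 2012 and 11 December 2012 respectively; done 10 December 2012 — within the window.
Step 5 — counting 13 days from 18 December 2012 (end of the 8-day response period, which began when the dispute is referred to mediation on 10 December 2012) gives a deadline of 31 December 2012; 19 December 2012 is within that limit.

Yes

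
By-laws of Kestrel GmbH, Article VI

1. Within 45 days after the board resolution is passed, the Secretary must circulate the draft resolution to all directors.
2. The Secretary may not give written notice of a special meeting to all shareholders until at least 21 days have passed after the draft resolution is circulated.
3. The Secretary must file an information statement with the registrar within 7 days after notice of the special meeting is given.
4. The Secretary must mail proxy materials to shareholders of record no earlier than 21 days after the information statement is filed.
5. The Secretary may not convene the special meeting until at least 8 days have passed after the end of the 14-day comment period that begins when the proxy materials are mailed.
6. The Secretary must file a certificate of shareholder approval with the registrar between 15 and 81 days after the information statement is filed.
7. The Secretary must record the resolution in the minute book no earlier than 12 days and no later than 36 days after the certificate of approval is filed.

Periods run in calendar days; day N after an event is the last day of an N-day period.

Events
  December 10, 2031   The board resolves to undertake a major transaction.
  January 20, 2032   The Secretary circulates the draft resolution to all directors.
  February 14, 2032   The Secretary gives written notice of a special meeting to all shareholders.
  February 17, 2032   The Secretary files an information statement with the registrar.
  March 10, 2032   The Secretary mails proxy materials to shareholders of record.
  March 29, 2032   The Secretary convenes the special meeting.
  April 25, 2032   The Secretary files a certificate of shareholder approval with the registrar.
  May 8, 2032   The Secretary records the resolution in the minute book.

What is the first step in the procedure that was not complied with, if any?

Step 5

Step 1 — counting 45 days from December 10, 2031 (when the board resolution is passed) gives a deadline of January 24, 2032; January 20, 2032 is within that limit.
Step 2 — must wait 21 days from January 20, 2032 (when the draft resolution is circulated), so not before February 10, 2032; February 14, 2032 is on or after that date.
Step 3 — counting 7 days from February 14, 2032 (when notice of the special meeting is given) gives a deadline of February 21, 2032; done February 17, 2032 — timely.
Step 4 — must wait 21 days from February 17, 2032 (when the information statement is filed), so not before March 9, 2032; March 10, 2032 is on or after that date.
Step 5 — must wait 8 days from March 24, 2032 (end of the 14-day comment period, which began when the proxy materials are mailed on March 10, 2032), so not before April 1, 2032; done March 29, 2032 — 3 days too early.
That is the first point of non-compliance.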